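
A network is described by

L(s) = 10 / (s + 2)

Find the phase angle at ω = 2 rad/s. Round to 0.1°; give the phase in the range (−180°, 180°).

-45.0°

At s = jω = j2:
pole (s+2): 2 + j2 → |·| = √(2²+2²) = √8 ≈ 2.8284, ∠ = arctan(2/2) ≈ 45.00°
∠L = 0.00° − 45.00° = -45.00°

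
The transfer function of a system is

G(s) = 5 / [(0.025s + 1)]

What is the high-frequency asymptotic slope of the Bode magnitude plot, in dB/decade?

-20 dB/decade

Each pole contributes −20 dB/decade at high frequency; each zero contributes +20 dB/decade.
Net: 0 zero(s) − 1 pole(s) → -20 dB/decade.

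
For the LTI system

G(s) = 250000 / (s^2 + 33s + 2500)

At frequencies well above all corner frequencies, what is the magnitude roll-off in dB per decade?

-40 dB/decade

Each pole contributes −20 dB/decade at high frequency; each zero contributes +20 dB/decade.
Net: 0 zero(s) − 2 pole(s) → -40 dB/decade.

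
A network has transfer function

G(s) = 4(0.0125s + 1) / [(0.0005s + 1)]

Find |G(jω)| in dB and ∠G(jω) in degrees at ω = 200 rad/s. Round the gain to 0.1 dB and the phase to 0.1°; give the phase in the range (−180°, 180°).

20.6 dB, 62.5°

At ω = 200 rad/s:
zero (1 + j200·0.0125) = 1 + j2.5 → |·| ≈ 2.6926, ∠ ≈ 68.20°
pole (1 + j200·0.0005) = 1 + j0.1 → |·| ≈ 1.005, ∠ ≈ 5.71°
|G| = 4 · 2.6926 / (1.005) ≈ 10.717
Gain = 20 log₁₀(10.717) ≈ 20.60 dB
∠G = (68.20°) − (5.71°) = 62.49°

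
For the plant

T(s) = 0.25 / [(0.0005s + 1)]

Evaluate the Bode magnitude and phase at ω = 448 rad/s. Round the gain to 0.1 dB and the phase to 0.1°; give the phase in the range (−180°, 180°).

At ω = 448 rad/s:
pole (1 + j448·0.0005) = 1 + j0.224 → |·| ≈ 1.0248, ∠ ≈ 12.63°
|T| = 0.25 · 1 / (1.0248) ≈ 0.24395
Gain = 20 log₁₀(0.24395) ≈ -12.25 dB
∠T = (0°) − (12.63°) = -12.63°

-12.3 dB, -12.6°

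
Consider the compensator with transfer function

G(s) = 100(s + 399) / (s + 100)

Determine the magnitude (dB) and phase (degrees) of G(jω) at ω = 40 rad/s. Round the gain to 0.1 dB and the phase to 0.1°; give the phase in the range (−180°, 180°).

51.4 dB, -16.1°

At s = jω = j40:
zero (s+399): 399 + j40 → |·| = √(399²+40²) = √160801 ≈ 401, ∠ = arctan(40/399) ≈ 5.72°
pole (s+100): 100 + j40 → |·| = √(100²+40²) = √11600 ≈ 107.7, ∠ = arctan(40/100) ≈ 21.80°
|G| = 100 · 401 / 107.7 ≈ 372.33
Gain = 20 log₁₀(372.33) ≈ 51.42 dB
∠G = 5.72° − 21.80° = -16.08°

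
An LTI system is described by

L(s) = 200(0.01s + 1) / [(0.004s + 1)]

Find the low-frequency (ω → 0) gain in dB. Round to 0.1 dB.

L(0) = 200 · 1 / 1 = 200
20 log₁₀(200) ≈ 46.02 dB

46.0 dB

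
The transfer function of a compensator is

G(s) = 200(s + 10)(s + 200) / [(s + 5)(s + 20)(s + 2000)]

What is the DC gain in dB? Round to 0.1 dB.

G(0) = 200·10·200 / (5·20·2000) = 2
20 log₁₀(2) ≈ 6.02 dB

6.0 dB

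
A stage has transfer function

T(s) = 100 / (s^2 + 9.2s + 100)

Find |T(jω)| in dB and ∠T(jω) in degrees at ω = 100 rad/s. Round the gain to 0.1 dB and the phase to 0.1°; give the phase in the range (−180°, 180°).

At s = jω = j100:
quadratic: (j100)² + 9.2·j100 + 100 = -9900 + j920 → |·| ≈ 9942.7, ∠ ≈ 174.69°
|T| = 100 / 9942.7 ≈ 0.010058
Gain = 20 log₁₀(0.010058) ≈ -39.95 dB
∠T = 0.00° − 174.69° = -174.69°

-40.0 dB, -174.7°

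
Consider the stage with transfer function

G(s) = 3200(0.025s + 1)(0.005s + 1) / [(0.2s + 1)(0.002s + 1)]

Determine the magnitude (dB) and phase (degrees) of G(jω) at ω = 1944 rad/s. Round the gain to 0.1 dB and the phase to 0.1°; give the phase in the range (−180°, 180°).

59.8 dB, 7.5°

At ω = 1944 rad/s:
zero (1 + j1944·0.025) = 1 + j48.6 → |·| ≈ 48.61, ∠ ≈ 88.82°
zero (1 + j1944·0.005) = 1 + j9.72 → |·| ≈ 9.7713, ∠ ≈ 84.13°
pole (1 + j1944·0.2) = 1 + j388.8 → |·| ≈ 388.8, ∠ ≈ 89.85°
pole (1 + j1944·0.002) = 1 + j3.888 → |·| ≈ 4.0145, ∠ ≈ 75.58°
|G| = 3200 · 48.61 · 9.7713 / (388.8 · 4.0145) ≈ 973.8
Gain = 20 log₁₀(973.8) ≈ 59.77 dB
∠G = (88.82° + 84.13°) − (89.85° + 75.58°) = 7.52°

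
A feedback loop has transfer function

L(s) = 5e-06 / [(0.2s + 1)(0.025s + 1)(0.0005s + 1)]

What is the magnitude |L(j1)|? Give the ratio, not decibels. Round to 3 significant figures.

4.90e-06

At ω = 1 rad/s:
pole (1 + j1·0.2) = 1 + j0.2 → |·| ≈ 1.0198, ∠ ≈ 11.31°
pole (1 + j1·0.025) = 1 + j0.025 → |·| ≈ 1.0003, ∠ ≈ 1.43°
pole (1 + j1·0.0005) = 1 + j0.0005 → |·| ≈ 1, ∠ ≈ 0.03°
|L| = 5e-06 · 1 / (1.0198 · 1.0003 · 1) ≈ 4.9015e-06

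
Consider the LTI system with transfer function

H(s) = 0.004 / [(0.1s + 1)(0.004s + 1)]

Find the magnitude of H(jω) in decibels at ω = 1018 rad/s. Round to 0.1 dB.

-100.6 dB

At ω = 1018 rad/s:
pole (1 + j1018·0.1) = 1 + j101.8 → |·| ≈ 101.8, ∠ ≈ 89.44°
pole (1 + j1018·0.004) = 1 + j4.072 → |·| ≈ 4.193, ∠ ≈ 76.20°
|H| = 0.004 · 1 / (101.8 · 4.193) ≈ 9.371e-06
Gain = 20 log₁₀(9.371e-06) ≈ -100.56 dB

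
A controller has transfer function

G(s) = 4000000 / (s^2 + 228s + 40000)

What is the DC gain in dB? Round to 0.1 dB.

G(0) = 4000000 / 40000 = 100
20 log₁₀(100) ≈ 40.00 dB

40.0 dB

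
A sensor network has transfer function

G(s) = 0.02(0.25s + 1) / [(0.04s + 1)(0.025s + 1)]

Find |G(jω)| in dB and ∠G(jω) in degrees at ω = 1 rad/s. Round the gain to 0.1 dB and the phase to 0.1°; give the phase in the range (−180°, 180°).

At ω = 1 rad/s:
zero (1 + j1·0.25) = 1 + j0.25 → |·| ≈ 1.0308, ∠ ≈ 14.04°
pole (1 + j1·0.04) = 1 + j0.04 → |·| ≈ 1.0008, ∠ ≈ 2.29°
pole (1 + j1·0.025) = 1 + j0.025 → |·| ≈ 1.0003, ∠ ≈ 1.43°
|G| = 0.02 · 1.0308 / (1.0008 · 1.0003) ≈ 0.020593
Gain = 20 log₁₀(0.020593) ≈ -33.73 dB
∠G = (14.04°) − (2.29° + 1.43°) = 10.32°

-33.7 dB, 10.3°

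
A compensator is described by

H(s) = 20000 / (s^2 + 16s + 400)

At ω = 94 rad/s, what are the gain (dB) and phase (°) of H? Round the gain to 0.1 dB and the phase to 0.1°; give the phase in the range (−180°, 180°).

At s = jω = j94:
quadratic: (j94)² + 16·j94 + 400 = -8436 + j1504 → |·| ≈ 8569, ∠ ≈ 169.89°
|H| = 20000 / 8569 ≈ 2.334
Gain = 20 log₁₀(2.334) ≈ 7.36 dB
∠H = 0.00° − 169.89° = -169.89°

7.4 dB, -169.9°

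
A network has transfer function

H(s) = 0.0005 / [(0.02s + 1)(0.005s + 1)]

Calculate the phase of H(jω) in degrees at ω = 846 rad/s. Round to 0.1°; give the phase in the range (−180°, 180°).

At ω = 846 rad/s:
pole (1 + j846·0.02) = 1 + j16.92 → |·| ≈ 16.95, ∠ ≈ 86.62°
pole (1 + j846·0.005) = 1 + j4.23 → |·| ≈ 4.3466, ∠ ≈ 76.70°
∠H = (0°) − (86.62° + 76.70°) = -163.32°

-163.3°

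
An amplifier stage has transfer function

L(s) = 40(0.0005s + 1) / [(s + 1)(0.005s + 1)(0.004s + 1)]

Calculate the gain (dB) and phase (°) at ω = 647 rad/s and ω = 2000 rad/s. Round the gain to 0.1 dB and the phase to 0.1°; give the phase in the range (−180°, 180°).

ω = 647: -43.2 dB, 146.3°; ω = 2000: -69.1 dB, 147.9°

At ω = 647 rad/s:
zero (1 + j647·0.0005) = 1 + j0.3235 → |·| ≈ 1.051, ∠ ≈ 17.93°
pole (1 + j647·1) = 1 + j647 → |·| ≈ 647, ∠ ≈ 89.91°
pole (1 + j647·0.005) = 1 + j3.235 → |·| ≈ 3.386, ∠ ≈ 72.82°
pole (1 + j647·0.004) = 1 + j2.588 → |·| ≈ 2.7745, ∠ ≈ 68.87°
|L| = 40 · 1.051 / (647 · 3.386 · 2.7745) ≈ 0.0069165
Gain = 20 log₁₀(0.0069165) ≈ -43.20 dB
∠L = (17.93°) − (89.91° + 72.82° + 68.87°) = -213.67° ≡ 146.33° (principal value)

At ω = 2000 rad/s:
zero (1 + j2000·0.0005) = 1 + j1 → |·| ≈ 1.4142, ∠ ≈ 45.00°
pole (1 + j2000·1) = 1 + j2000 → |·| ≈ 2000, ∠ ≈ 89.97°
pole (1 + j2000·0.005) = 1 + j10 → |·| ≈ 10.05, ∠ ≈ 84.29°
pole (1 + j2000·0.004) = 1 + j8 → |·| ≈ 8.0623, ∠ ≈ 82.87°
|L| = 40 · 1.4142 / (2000 · 10.05 · 8.0623) ≈ 0.00034907
Gain = 20 log₁₀(0.00034907) ≈ -69.14 dB
∠L = (45.00°) − (89.97° + 84.29° + 82.87°) = -212.13° ≡ 147.87° (principal value)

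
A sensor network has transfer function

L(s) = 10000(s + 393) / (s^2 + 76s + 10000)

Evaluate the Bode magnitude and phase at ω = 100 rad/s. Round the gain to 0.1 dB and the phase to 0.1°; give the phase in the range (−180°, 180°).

At s = jω = j100:
zero (s+393): 393 + j100 → |·| = √(393²+100²) = √164449 ≈ 405.52, ∠ = arctan(100/393) ≈ 14.28°
quadratic: (j100)² + 76·j100 + 10000 = 0 + j7600 → |·| ≈ 7600, ∠ ≈ 90.00°
|L| = 10000 · 405.52 / 7600 ≈ 533.58
Gain = 20 log₁₀(533.58) ≈ 54.54 dB
∠L = 14.28° − 90.00° = -75.72°

54.5 dB, -75.7°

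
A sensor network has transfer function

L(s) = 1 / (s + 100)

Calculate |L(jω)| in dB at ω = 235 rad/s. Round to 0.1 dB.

Substitute s = j235:
Numerator: 1 = 1 + j0
Denominator: (j235) + 100 = 100 + j235
|N| = √(1² + 0²) ≈ 1, ∠N ≈ 0.00°
|D| = √(100² + 235²) ≈ 255.39, ∠D ≈ 66.95°
|L| = 1 / 255.39 ≈ 0.0039156
Gain = 20 log₁₀(0.0039156) ≈ -48.14 dB

-48.1 dB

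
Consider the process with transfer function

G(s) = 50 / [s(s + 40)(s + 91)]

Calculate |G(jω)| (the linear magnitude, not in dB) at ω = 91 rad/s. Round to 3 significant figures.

4.30e-05

At s = jω = j91:
pole (s+40): 40 + j91 → |·| = √(40²+91²) = √9881 ≈ 99.403, ∠ = arctan(91/40) ≈ 66.27°
pole (s+91): 91 + j91 → |·| = √(91²+91²) = √16562 ≈ 128.69, ∠ = arctan(91/91) ≈ 45.00°
pole at origin: |s| = 91, ∠ = 90.00° (in denominator)
|G| = 50 / 1.1641e+06 ≈ 4.2952e-05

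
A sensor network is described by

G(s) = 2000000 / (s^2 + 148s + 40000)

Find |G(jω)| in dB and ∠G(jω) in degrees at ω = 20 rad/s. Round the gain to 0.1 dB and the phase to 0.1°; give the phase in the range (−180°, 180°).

At s = jω = j20:
quadratic: (j20)² + 148·j20 + 40000 = 39600 + j2960 → |·| ≈ 39710, ∠ ≈ 4.27°
|G| = 2000000 / 39710 ≈ 50.365
Gain = 20 log₁₀(50.365) ≈ 34.04 dB
∠G = 0.00° − 4.27° = -4.27°

34.0 dB, -4.3°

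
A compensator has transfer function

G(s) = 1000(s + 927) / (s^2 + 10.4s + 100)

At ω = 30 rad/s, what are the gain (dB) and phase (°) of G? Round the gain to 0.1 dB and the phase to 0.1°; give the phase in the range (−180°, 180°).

At s = jω = j30:
zero (s+927): 927 + j30 → |·| = √(927²+30²) = √860229 ≈ 927.49, ∠ = arctan(30/927) ≈ 1.85°
quadratic: (j30)² + 10.4·j30 + 100 = -800 + j312 → |·| ≈ 858.69, ∠ ≈ 158.69°
|G| = 1000 · 927.49 / 858.69 ≈ 1080.1
Gain = 20 log₁₀(1080.1) ≈ 60.67 dB
∠G = 1.85° − 158.69° = -156.84°

60.7 dB, -156.8°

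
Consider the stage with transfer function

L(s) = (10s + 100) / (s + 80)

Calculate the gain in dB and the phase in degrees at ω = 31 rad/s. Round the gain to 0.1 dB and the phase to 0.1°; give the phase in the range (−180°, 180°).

11.6 dB, 50.9°

Substitute s = j31:
Numerator: 10(j31) + 100 = 100 + j310
Denominator: (j31) + 80 = 80 + j31
|N| = √(100² + 310²) ≈ 325.73, ∠N ≈ 72.12°
|D| = √(80² + 31²) ≈ 85.796, ∠D ≈ 21.18°
|L| = 325.73 / 85.796 ≈ 3.7966
Gain = 20 log₁₀(3.7966) ≈ 11.59 dB
∠L = 72.12° − 21.18° = 50.94°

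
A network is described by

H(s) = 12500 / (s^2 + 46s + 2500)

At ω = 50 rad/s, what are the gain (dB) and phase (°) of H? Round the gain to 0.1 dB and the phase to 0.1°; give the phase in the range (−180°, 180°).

At s = jω = j50:
quadratic: (j50)² + 46·j50 + 2500 = 0 + j2300 → |·| ≈ 2300, ∠ ≈ 90.00°
|H| = 12500 / 2300 ≈ 5.4348
Gain = 20 log₁₀(5.4348) ≈ 14.70 dB
∠H = 0.00° − 90.00° = -90.00°

14.7 dB, -90.0°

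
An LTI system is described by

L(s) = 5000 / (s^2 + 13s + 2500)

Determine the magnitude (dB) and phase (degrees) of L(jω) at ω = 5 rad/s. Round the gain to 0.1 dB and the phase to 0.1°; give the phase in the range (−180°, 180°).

At s = jω = j5:
quadratic: (j5)² + 13·j5 + 2500 = 2475 + j65 → |·| ≈ 2475.9, ∠ ≈ 1.50°
|L| = 5000 / 2475.9 ≈ 2.0195
Gain = 20 log₁₀(2.0195) ≈ 6.10 dB
∠L = 0.00° − 1.50° = -1.50°

6.1 dB, -1.5°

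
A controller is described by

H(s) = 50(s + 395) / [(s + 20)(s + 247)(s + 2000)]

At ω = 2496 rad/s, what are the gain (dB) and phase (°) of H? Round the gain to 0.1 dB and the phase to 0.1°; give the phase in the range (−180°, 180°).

At s = jω = j2496:
zero (s+395): 395 + j2496 → |·| = √(395²+2496²) = √6386041 ≈ 2527.1, ∠ = arctan(2496/395) ≈ 81.01°
pole (s+20): 20 + j2496 → |·| = √(20²+2496²) = √6230416 ≈ 2496.1, ∠ = arctan(2496/20) ≈ 89.54°
pole (s+247): 247 + j2496 → |·| = √(247²+2496²) = √6291025 ≈ 2508.2, ∠ = arctan(2496/247) ≈ 84.35°
pole (s+2000): 2000 + j2496 → |·| = √(2000²+2496²) = √10230016 ≈ 3198.4, ∠ = arctan(2496/2000) ≈ 51.30°
|H| = 50 · 2527.1 / 2.0024e+10 ≈ 6.3102e-06
Gain = 20 log₁₀(6.3102e-06) ≈ -104.00 dB
∠H = 81.01° − 225.19° = -144.18°

-104.0 dB, -144.2°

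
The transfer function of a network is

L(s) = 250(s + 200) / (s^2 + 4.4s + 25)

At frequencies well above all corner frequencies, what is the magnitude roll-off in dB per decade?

Each pole contributes −20 dB/decade at high frequency; each zero contributes +20 dB/decade.
Net: 1 zero(s) − 2 pole(s) → -20 dB/decade.

-20 dB/decade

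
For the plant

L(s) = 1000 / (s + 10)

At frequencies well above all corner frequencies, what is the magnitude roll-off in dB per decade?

Each pole contributes −20 dB/decade at high frequency; each zero contributes +20 dB/decade.
Net: 0 zero(s) − 1 pole(s) → -20 dB/decade.

-20 dB/decade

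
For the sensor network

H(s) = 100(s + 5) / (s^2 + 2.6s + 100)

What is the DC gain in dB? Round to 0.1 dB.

14.0 dB

H(0) = 100·5 / 100 = 5
20 log₁₀(5) ≈ 13.98 dB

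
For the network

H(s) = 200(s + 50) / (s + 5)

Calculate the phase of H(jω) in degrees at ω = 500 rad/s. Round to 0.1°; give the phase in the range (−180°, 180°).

-5.1°

At s = jω = j500:
zero (s+50): 50 + j500 → |·| = √(50²+500²) = √252500 ≈ 502.49, ∠ = arctan(500/50) ≈ 84.29°
pole (s+5): 5 + j500 → |·| = √(5²+500²) = √250025 ≈ 500.02, ∠ = arctan(500/5) ≈ 89.43°
∠H = 84.29° − 89.43° = -5.14°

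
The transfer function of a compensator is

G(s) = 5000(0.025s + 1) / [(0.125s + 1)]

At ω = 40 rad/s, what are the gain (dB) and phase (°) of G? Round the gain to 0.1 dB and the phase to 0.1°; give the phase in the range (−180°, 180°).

At ω = 40 rad/s:
zero (1 + j40·0.025) = 1 + j1 → |·| ≈ 1.4142, ∠ ≈ 45.00°
pole (1 + j40·0.125) = 1 + j5 → |·| ≈ 5.099, ∠ ≈ 78.69°
|G| = 5000 · 1.4142 / (5.099) ≈ 1386.7
Gain = 20 log₁₀(1386.7) ≈ 62.84 dB
∠G = (45.00°) − (78.69°) = -33.69°

62.8 dB, -33.7°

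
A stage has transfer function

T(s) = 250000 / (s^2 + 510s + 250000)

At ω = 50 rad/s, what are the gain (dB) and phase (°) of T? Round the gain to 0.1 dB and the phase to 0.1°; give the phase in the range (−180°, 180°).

0.0 dB, -5.9°

At s = jω = j50:
quadratic: (j50)² + 510·j50 + 250000 = 247500 + j25500 → |·| ≈ 2.4881e+05, ∠ ≈ 5.88°
|T| = 250000 / 2.4881e+05 ≈ 1.0048
Gain = 20 log₁₀(1.0048) ≈ 0.04 dB
∠T = 0.00° − 5.88° = -5.88°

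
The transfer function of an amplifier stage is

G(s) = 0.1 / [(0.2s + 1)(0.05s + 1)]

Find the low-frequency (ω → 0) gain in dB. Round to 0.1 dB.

-20.0 dB

G(0) = 0.1 · 1 / 1 = 0.1
20 log₁₀(0.1) ≈ -20.00 dB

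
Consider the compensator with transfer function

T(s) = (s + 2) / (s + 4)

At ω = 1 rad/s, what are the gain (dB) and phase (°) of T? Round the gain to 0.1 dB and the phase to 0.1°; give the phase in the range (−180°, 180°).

-5.3 dB, 12.5°

At s = jω = j1:
zero (s+2): 2 + j1 → |·| = √(2²+1²) = √5 ≈ 2.2361, ∠ = arctan(1/2) ≈ 26.57°
pole (s+4): 4 + j1 → |·| = √(4²+1²) = √17 ≈ 4.1231, ∠ = arctan(1/4) ≈ 14.04°
|T| = 1 · 2.2361 / 4.1231 ≈ 0.54233
Gain = 20 log₁₀(0.54233) ≈ -5.31 dB
∠T = 26.57° − 14.04° = 12.53°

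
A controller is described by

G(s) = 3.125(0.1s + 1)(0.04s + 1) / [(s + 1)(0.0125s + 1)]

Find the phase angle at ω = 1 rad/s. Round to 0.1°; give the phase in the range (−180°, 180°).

-37.7°

At ω = 1 rad/s:
zero (1 + j1·0.1) = 1 + j0.1 → |·| ≈ 1.005, ∠ ≈ 5.71°
zero (1 + j1·0.04) = 1 + j0.04 → |·| ≈ 1.0008, ∠ ≈ 2.29°
pole (1 + j1·1) = 1 + j1 → |·| ≈ 1.4142, ∠ ≈ 45.00°
pole (1 + j1·0.0125) = 1 + j0.0125 → |·| ≈ 1.0001, ∠ ≈ 0.72°
∠G = (5.71° + 2.29°) − (45.00° + 0.72°) = -37.72°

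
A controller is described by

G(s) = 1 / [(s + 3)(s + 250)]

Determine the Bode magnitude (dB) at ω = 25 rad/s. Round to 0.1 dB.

-76.0 dB

At s = jω = j25:
pole (s+3): 3 + j25 → |·| = √(3²+25²) = √634 ≈ 25.179, ∠ = arctan(25/3) ≈ 83.16°
pole (s+250): 250 + j25 → |·| = √(250²+25²) = √63125 ≈ 251.25, ∠ = arctan(25/250) ≈ 5.71°
|G| = 1 / 6326.2 ≈ 0.00015807
Gain = 20 log₁₀(0.00015807) ≈ -76.02 dB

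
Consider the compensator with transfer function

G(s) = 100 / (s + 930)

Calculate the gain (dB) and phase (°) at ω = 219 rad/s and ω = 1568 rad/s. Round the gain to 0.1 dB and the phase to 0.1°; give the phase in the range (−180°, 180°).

ω = 219: -19.6 dB, -13.3°; ω = 1568: -25.2 dB, -59.3°

At s = jω = j219:
pole (s+930): 930 + j219 → |·| = √(930²+219²) = √912861 ≈ 955.44, ∠ = arctan(219/930) ≈ 13.25°
|G| = 100 / 955.44 ≈ 0.10466
Gain = 20 log₁₀(0.10466) ≈ -19.60 dB
∠G = 0.00° − 13.25° = -13.25°

At s = jω = j1568:
pole (s+930): 930 + j1568 → |·| = √(930²+1568²) = √3323524 ≈ 1823.1, ∠ = arctan(1568/930) ≈ 59.33°
|G| = 100 / 1823.1 ≈ 0.054852
Gain = 20 log₁₀(0.054852) ≈ -25.22 dB
∠G = 0.00° − 59.33° = -59.33°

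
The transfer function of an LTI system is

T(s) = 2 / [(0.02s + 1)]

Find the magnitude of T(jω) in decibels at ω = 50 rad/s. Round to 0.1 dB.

At ω = 50 rad/s:
pole (1 + j50·0.02) = 1 + j1 → |·| ≈ 1.4142, ∠ ≈ 45.00°
|T| = 2 · 1 / (1.4142) ≈ 1.4142
Gain = 20 log₁₀(1.4142) ≈ 3.01 dB

3.0 dB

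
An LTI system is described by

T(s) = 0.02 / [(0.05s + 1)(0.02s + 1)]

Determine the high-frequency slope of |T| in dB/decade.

-40 dB/decade

Each pole contributes −20 dB/decade at high frequency; each zero contributes +20 dB/decade.
Net: 0 zero(s) − 2 pole(s) → -40 dB/decade.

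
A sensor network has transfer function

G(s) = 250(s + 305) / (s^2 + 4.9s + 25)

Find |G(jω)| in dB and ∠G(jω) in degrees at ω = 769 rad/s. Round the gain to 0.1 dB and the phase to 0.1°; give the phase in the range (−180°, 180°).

-9.1 dB, -111.3°

At s = jω = j769:
zero (s+305): 305 + j769 → |·| = √(305²+769²) = √684386 ≈ 827.28, ∠ = arctan(769/305) ≈ 68.37°
quadratic: (j769)² + 4.9·j769 + 25 = -591336 + j3768.1 → |·| ≈ 5.9135e+05, ∠ ≈ 179.63°
|G| = 250 · 827.28 / 5.9135e+05 ≈ 0.34974
Gain = 20 log₁₀(0.34974) ≈ -9.13 dB
∠G = 68.37° − 179.63° = -111.26°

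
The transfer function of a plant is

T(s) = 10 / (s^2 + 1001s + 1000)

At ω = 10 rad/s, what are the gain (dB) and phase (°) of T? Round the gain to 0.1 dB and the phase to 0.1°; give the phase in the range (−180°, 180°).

Substitute s = j10:
Numerator: 10 = 10 + j0
Denominator: (j10)^2 + 1001(j10) + 1000 = 900 + j10010
|N| = √(10² + 0²) ≈ 10, ∠N ≈ 0.00°
|D| = √(900² + 10010²) ≈ 10050, ∠D ≈ 84.86°
|T| = 10 / 10050 ≈ 0.00099502
Gain = 20 log₁₀(0.00099502) ≈ -60.04 dB
∠T = 0.00° − 84.86° = -84.86°

-60.0 dB, -84.9°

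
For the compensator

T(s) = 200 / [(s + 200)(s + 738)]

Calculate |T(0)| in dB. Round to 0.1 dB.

T(0) = 200 / (200·738) ≈ 0.001355
20 log₁₀(0.001355) ≈ -57.36 dB

-57.4 dB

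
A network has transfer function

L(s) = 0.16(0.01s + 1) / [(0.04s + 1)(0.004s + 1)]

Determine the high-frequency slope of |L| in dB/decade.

-20 dB/decade

Each pole contributes −20 dB/decade at high frequency; each zero contributes +20 dB/decade.
Net: 1 zero(s) − 2 pole(s) → -20 dB/decade.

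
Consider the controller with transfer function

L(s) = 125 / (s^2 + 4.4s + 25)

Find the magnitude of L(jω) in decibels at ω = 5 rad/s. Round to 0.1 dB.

15.1 dB

At s = jω = j5:
quadratic: (j5)² + 4.4·j5 + 25 = 0 + j22 → |·| ≈ 22, ∠ ≈ 90.00°
|L| = 125 / 22 ≈ 5.6818
Gain = 20 log₁₀(5.6818) ≈ 15.09 dB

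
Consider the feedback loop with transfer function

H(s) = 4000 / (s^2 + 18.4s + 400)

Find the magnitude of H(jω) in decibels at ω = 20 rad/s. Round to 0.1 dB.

At s = jω = j20:
quadratic: (j20)² + 18.4·j20 + 400 = 0 + j368 → |·| ≈ 368, ∠ ≈ 90.00°
|H| = 4000 / 368 ≈ 10.87
Gain = 20 log₁₀(10.87) ≈ 20.72 dB

20.7 dB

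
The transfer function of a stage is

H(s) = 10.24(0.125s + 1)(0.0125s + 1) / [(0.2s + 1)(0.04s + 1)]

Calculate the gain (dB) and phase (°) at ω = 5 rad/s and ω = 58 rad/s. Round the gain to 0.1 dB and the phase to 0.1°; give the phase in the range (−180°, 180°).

ω = 5: 18.5 dB, -20.7°; ω = 58: 10.0 dB, -33.7°

At ω = 5 rad/s:
zero (1 + j5·0.125) = 1 + j0.625 → |·| ≈ 1.1792, ∠ ≈ 32.01°
zero (1 + j5·0.0125) = 1 + j0.0625 → |·| ≈ 1.002, ∠ ≈ 3.58°
pole (1 + j5·0.2) = 1 + j1 → |·| ≈ 1.4142, ∠ ≈ 45.00°
pole (1 + j5·0.04) = 1 + j0.2 → |·| ≈ 1.0198, ∠ ≈ 11.31°
|H| = 10.24 · 1.1792 · 1.002 / (1.4142 · 1.0198) ≈ 8.3894
Gain = 20 log₁₀(8.3894) ≈ 18.47 dB
∠H = (32.01° + 3.58°) − (45.00° + 11.31°) = -20.72°

At ω = 58 rad/s:
zero (1 + j58·0.125) = 1 + j7.25 → |·| ≈ 7.3186, ∠ ≈ 82.15°
zero (1 + j58·0.0125) = 1 + j0.725 → |·| ≈ 1.2352, ∠ ≈ 35.94°
pole (1 + j58·0.2) = 1 + j11.6 → |·| ≈ 11.643, ∠ ≈ 85.07°
pole (1 + j58·0.04) = 1 + j2.32 → |·| ≈ 2.5263, ∠ ≈ 66.68°
|H| = 10.24 · 7.3186 · 1.2352 / (11.643 · 2.5263) ≈ 3.1471
Gain = 20 log₁₀(3.1471) ≈ 9.96 dB
∠H = (82.15° + 35.94°) − (85.07° + 66.68°) = -33.66°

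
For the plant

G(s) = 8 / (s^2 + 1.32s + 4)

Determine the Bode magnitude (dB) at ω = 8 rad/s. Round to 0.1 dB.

At s = jω = j8:
quadratic: (j8)² + 1.32·j8 + 4 = -60 + j10.56 → |·| ≈ 60.922, ∠ ≈ 170.02°
|G| = 8 / 60.922 ≈ 0.13132
Gain = 20 log₁₀(0.13132) ≈ -17.63 dB

-17.6 dB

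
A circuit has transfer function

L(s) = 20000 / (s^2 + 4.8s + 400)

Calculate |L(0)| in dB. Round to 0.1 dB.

34.0 dB

L(0) = 20000 / 400 = 50
20 log₁₀(50) ≈ 33.98 dB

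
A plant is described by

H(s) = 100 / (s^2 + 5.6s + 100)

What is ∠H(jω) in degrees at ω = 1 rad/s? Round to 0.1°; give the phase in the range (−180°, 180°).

-3.2°

At s = jω = j1:
quadratic: (j1)² + 5.6·j1 + 100 = 99 + j5.6 → |·| ≈ 99.158, ∠ ≈ 3.24°
∠H = 0.00° − 3.24° = -3.24°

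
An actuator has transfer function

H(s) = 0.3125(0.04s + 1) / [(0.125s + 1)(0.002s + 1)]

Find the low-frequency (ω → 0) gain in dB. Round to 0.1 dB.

H(0) = 0.3125 · 1 / 1 = 0.3125
20 log₁₀(0.3125) ≈ -10.10 dB

-10.1 dB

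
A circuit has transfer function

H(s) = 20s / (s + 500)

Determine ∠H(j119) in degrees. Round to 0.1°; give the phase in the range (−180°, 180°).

At s = jω = j119:
zero at origin: s = j119 → |·| = 119, ∠ = 90.00°
pole (s+500): 500 + j119 → |·| = √(500²+119²) = √264161 ≈ 513.97, ∠ = arctan(119/500) ≈ 13.39°
∠H = 90.00° − 13.39° = 76.61°

76.6°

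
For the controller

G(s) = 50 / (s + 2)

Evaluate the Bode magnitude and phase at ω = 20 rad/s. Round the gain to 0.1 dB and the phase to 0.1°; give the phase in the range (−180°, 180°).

Substitute s = j20:
Numerator: 50 = 50 + j0
Denominator: (j20) + 2 = 2 + j20
|N| = √(50² + 0²) ≈ 50, ∠N ≈ 0.00°
|D| = √(2² + 20²) ≈ 20.1, ∠D ≈ 84.29°
|G| = 50 / 20.1 ≈ 2.4876
Gain = 20 log₁₀(2.4876) ≈ 7.92 dB
∠G = 0.00° − 84.29° = -84.29°

7.9 dB, -84.3°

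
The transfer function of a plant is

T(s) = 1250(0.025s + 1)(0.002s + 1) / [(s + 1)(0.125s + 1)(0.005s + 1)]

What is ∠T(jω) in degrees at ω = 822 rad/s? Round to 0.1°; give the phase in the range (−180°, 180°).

-109.8°

At ω = 822 rad/s:
zero (1 + j822·0.025) = 1 + j20.55 → |·| ≈ 20.574, ∠ ≈ 87.21°
zero (1 + j822·0.002) = 1 + j1.644 → |·| ≈ 1.9242, ∠ ≈ 58.69°
pole (1 + j822·1) = 1 + j822 → |·| ≈ 822, ∠ ≈ 89.93°
pole (1 + j822·0.125) = 1 + j102.75 → |·| ≈ 102.75, ∠ ≈ 89.44°
pole (1 + j822·0.005) = 1 + j4.11 → |·| ≈ 4.2299, ∠ ≈ 76.33°
∠T = (87.21° + 58.69°) − (89.93° + 89.44° + 76.33°) = -109.80°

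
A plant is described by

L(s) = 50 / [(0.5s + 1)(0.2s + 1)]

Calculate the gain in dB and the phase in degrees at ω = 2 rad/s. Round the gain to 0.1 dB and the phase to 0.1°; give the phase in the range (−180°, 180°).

At ω = 2 rad/s:
pole (1 + j2·0.5) = 1 + j1 → |·| ≈ 1.4142, ∠ ≈ 45.00°
pole (1 + j2·0.2) = 1 + j0.4 → |·| ≈ 1.077, ∠ ≈ 21.80°
|L| = 50 · 1 / (1.4142 · 1.077) ≈ 32.828
Gain = 20 log₁₀(32.828) ≈ 30.32 dB
∠L = (0°) − (45.00° + 21.80°) = -66.80°

30.3 dB, -66.8°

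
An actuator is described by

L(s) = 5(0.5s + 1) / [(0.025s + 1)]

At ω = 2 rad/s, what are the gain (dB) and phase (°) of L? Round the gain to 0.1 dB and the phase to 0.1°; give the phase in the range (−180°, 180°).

At ω = 2 rad/s:
zero (1 + j2·0.5) = 1 + j1 → |·| ≈ 1.4142, ∠ ≈ 45.00°
pole (1 + j2·0.025) = 1 + j0.05 → |·| ≈ 1.0012, ∠ ≈ 2.86°
|L| = 5 · 1.4142 / (1.0012) ≈ 7.0625
Gain = 20 log₁₀(7.0625) ≈ 16.98 dB
∠L = (45.00°) − (2.86°) = 42.14°

17.0 dB, 42.1°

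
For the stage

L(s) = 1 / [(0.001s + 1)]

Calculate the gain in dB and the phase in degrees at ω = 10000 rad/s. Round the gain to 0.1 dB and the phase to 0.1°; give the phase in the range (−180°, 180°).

At ω = 10000 rad/s:
pole (1 + j10000·0.001) = 1 + j10 → |·| ≈ 10.05, ∠ ≈ 84.29°
|L| = 1 · 1 / (10.05) ≈ 0.099502
Gain = 20 log₁₀(0.099502) ≈ -20.04 dB
∠L = (0°) − (84.29°) = -84.29°

-20.0 dB, -84.3°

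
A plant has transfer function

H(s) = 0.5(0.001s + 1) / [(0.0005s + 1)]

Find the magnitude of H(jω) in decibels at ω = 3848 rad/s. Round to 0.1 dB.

-0.8 dB

At ω = 3848 rad/s:
zero (1 + j3848·0.001) = 1 + j3.848 → |·| ≈ 3.9758, ∠ ≈ 75.43°
pole (1 + j3848·0.0005) = 1 + j1.924 → |·| ≈ 2.1684, ∠ ≈ 62.54°
|H| = 0.5 · 3.9758 / (2.1684) ≈ 0.91676
Gain = 20 log₁₀(0.91676) ≈ -0.75 dB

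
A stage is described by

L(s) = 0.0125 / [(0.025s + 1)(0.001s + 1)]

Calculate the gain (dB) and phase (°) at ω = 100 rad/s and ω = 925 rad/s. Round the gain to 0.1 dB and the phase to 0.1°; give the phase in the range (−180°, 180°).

At ω = 100 rad/s:
pole (1 + j100·0.025) = 1 + j2.5 → |·| ≈ 2.6926, ∠ ≈ 68.20°
pole (1 + j100·0.001) = 1 + j0.1 → |·| ≈ 1.005, ∠ ≈ 5.71°
|L| = 0.0125 · 1 / (2.6926 · 1.005) ≈ 0.0046193
Gain = 20 log₁₀(0.0046193) ≈ -46.71 dB
∠L = (0°) − (68.20° + 5.71°) = -73.91°

At ω = 925 rad/s:
pole (1 + j925·0.025) = 1 + j23.125 → |·| ≈ 23.147, ∠ ≈ 87.52°
pole (1 + j925·0.001) = 1 + j0.925 → |·| ≈ 1.3622, ∠ ≈ 42.77°
|L| = 0.0125 · 1 / (23.147 · 1.3622) ≈ 0.00039644
Gain = 20 log₁₀(0.00039644) ≈ -68.04 dB
∠L = (0°) − (87.52° + 42.77°) = -130.29°

ω = 100: -46.7 dB, -73.9°; ω = 925: -68.0 dB, -130.3°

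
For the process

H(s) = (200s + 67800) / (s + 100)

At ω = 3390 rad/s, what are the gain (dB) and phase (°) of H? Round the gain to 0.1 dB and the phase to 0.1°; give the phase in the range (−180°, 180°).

Substitute s = j3390:
Numerator: 200(j3390) + 67800 = 67800 + j678000
Denominator: (j3390) + 100 = 100 + j3390
|N| = √(67800² + 678000²) ≈ 6.8138e+05, ∠N ≈ 84.29°
|D| = √(100² + 3390²) ≈ 3391.5, ∠D ≈ 88.31°
|H| = 6.8138e+05 / 3391.5 ≈ 200.91
Gain = 20 log₁₀(200.91) ≈ 46.06 dB
∠H = 84.29° − 88.31° = -4.02°

46.1 dB, -4.0°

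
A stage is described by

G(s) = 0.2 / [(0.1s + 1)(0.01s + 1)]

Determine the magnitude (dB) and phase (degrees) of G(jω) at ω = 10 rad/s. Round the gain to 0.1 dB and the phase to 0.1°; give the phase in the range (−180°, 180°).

At ω = 10 rad/s:
pole (1 + j10·0.1) = 1 + j1 → |·| ≈ 1.4142, ∠ ≈ 45.00°
pole (1 + j10·0.01) = 1 + j0.1 → |·| ≈ 1.005, ∠ ≈ 5.71°
|G| = 0.2 · 1 / (1.4142 · 1.005) ≈ 0.14072
Gain = 20 log₁₀(0.14072) ≈ -17.03 dB
∠G = (0°) − (45.00° + 5.71°) = -50.71°

-17.0 dB, -50.7°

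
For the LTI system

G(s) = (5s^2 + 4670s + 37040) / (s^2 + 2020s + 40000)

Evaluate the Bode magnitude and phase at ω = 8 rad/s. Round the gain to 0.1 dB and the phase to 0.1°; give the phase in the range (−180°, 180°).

1.7 dB, 23.5°

Substitute s = j8:
Numerator: 5(j8)^2 + 4670(j8) + 37040 = 36720 + j37360
Denominator: (j8)^2 + 2020(j8) + 40000 = 39936 + j16160
|N| = √(36720² + 37360²) ≈ 52384, ∠N ≈ 45.49°
|D| = √(39936² + 16160²) ≈ 43082, ∠D ≈ 22.03°
|G| = 52384 / 43082 ≈ 1.2159
Gain = 20 log₁₀(1.2159) ≈ 1.70 dB
∠G = 45.49° − 22.03° = 23.46°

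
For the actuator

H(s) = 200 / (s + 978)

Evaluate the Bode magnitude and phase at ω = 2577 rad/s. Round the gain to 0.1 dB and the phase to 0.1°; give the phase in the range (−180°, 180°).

At s = jω = j2577:
pole (s+978): 978 + j2577 → |·| = √(978²+2577²) = √7597413 ≈ 2756.3, ∠ = arctan(2577/978) ≈ 69.22°
|H| = 200 / 2756.3 ≈ 0.072561
Gain = 20 log₁₀(0.072561) ≈ -22.79 dB
∠H = 0.00° − 69.22° = -69.22°

-22.8 dB, -69.2°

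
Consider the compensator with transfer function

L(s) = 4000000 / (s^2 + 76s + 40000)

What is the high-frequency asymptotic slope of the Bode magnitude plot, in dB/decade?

-40 dB/decade

Each pole contributes −20 dB/decade at high frequency; each zero contributes +20 dB/decade.
Net: 0 zero(s) − 2 pole(s) → -40 dB/decade.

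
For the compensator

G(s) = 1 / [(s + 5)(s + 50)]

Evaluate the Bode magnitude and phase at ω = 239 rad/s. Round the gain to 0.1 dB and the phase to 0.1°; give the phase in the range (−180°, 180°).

-95.3 dB, -167.0°

At s = jω = j239:
pole (s+5): 5 + j239 → |·| = √(5²+239²) = √57146 ≈ 239.05, ∠ = arctan(239/5) ≈ 88.80°
pole (s+50): 50 + j239 → |·| = √(50²+239²) = √59621 ≈ 244.17, ∠ = arctan(239/50) ≈ 78.18°
|G| = 1 / 58369 ≈ 1.7132e-05
Gain = 20 log₁₀(1.7132e-05) ≈ -95.32 dB
∠G = 0.00° − 166.98° = -166.98°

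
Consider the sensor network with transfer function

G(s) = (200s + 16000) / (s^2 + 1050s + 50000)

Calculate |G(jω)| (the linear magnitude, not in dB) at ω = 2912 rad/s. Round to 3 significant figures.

Substitute s = j2912:
Numerator: 200(j2912) + 16000 = 16000 + j582400
Denominator: (j2912)^2 + 1050(j2912) + 50000 = -8429744 + j3057600
|N| = √(16000² + 582400²) ≈ 5.8262e+05, ∠N ≈ 88.43°
|D| = √(8429744² + 3057600²) ≈ 8.9671e+06, ∠D ≈ 160.06°
|G| = 5.8262e+05 / 8.9671e+06 ≈ 0.064973

0.0650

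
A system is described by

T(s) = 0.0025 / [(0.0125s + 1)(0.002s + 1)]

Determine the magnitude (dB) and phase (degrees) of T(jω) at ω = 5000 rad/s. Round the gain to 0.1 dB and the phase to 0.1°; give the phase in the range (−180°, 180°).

At ω = 5000 rad/s:
pole (1 + j5000·0.0125) = 1 + j62.5 → |·| ≈ 62.508, ∠ ≈ 89.08°
pole (1 + j5000·0.002) = 1 + j10 → |·| ≈ 10.05, ∠ ≈ 84.29°
|T| = 0.0025 · 1 / (62.508 · 10.05) ≈ 3.9796e-06
Gain = 20 log₁₀(3.9796e-06) ≈ -108.00 dB
∠T = (0°) − (89.08° + 84.29°) = -173.37°

-108.0 dB, -173.4°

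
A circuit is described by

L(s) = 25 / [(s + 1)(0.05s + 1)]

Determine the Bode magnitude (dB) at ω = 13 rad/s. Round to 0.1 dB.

At ω = 13 rad/s:
pole (1 + j13·1) = 1 + j13 → |·| ≈ 13.038, ∠ ≈ 85.60°
pole (1 + j13·0.05) = 1 + j0.65 → |·| ≈ 1.1927, ∠ ≈ 33.02°
|L| = 25 · 1 / (13.038 · 1.1927) ≈ 1.6077
Gain = 20 log₁₀(1.6077) ≈ 4.12 dB

4.1 dB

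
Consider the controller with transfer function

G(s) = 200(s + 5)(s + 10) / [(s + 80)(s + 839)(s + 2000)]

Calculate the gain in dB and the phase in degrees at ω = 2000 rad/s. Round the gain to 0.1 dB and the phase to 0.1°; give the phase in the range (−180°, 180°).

-23.7 dB, -20.4°

At s = jω = j2000:
zero (s+5): 5 + j2000 → |·| = √(5²+2000²) = √4000025 ≈ 2000, ∠ = arctan(2000/5) ≈ 89.86°
zero (s+10): 10 + j2000 → |·| = √(10²+2000²) = √4000100 ≈ 2000, ∠ = arctan(2000/10) ≈ 89.71°
pole (s+80): 80 + j2000 → |·| = √(80²+2000²) = √4006400 ≈ 2001.6, ∠ = arctan(2000/80) ≈ 87.71°
pole (s+839): 839 + j2000 → |·| = √(839²+2000²) = √4703921 ≈ 2168.9, ∠ = arctan(2000/839) ≈ 67.24°
pole (s+2000): 2000 + j2000 → |·| = √(2000²+2000²) = √8000000 ≈ 2828.4, ∠ = arctan(2000/2000) ≈ 45.00°
|G| = 200 · 4e+06 / 1.2279e+10 ≈ 0.065152
Gain = 20 log₁₀(0.065152) ≈ -23.72 dB
∠G = 179.57° − 199.95° = -20.38°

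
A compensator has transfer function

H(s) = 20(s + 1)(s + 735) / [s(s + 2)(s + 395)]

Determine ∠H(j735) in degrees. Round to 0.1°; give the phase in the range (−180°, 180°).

At s = jω = j735:
zero (s+1): 1 + j735 → |·| = √(1²+735²) = √540226 ≈ 735, ∠ = arctan(735/1) ≈ 89.92°
zero (s+735): 735 + j735 → |·| = √(735²+735²) = √1080450 ≈ 1039.4, ∠ = arctan(735/735) ≈ 45.00°
pole (s+2): 2 + j735 → |·| = √(2²+735²) = √540229 ≈ 735, ∠ = arctan(735/2) ≈ 89.84°
pole (s+395): 395 + j735 → |·| = √(395²+735²) = √696250 ≈ 834.42, ∠ = arctan(735/395) ≈ 61.75°
pole at origin: |s| = 735, ∠ = 90.00° (in denominator)
∠H = 134.92° − 241.59° = -106.67°

-106.7°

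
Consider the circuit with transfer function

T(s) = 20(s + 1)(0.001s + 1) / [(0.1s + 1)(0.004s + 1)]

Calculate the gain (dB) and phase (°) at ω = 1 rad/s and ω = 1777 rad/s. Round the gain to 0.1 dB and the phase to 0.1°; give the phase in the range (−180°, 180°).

At ω = 1 rad/s:
zero (1 + j1·1) = 1 + j1 → |·| ≈ 1.4142, ∠ ≈ 45.00°
zero (1 + j1·0.001) = 1 + j0.001 → |·| ≈ 1, ∠ ≈ 0.06°
pole (1 + j1·0.1) = 1 + j0.1 → |·| ≈ 1.005, ∠ ≈ 5.71°
pole (1 + j1·0.004) = 1 + j0.004 → |·| ≈ 1, ∠ ≈ 0.23°
|T| = 20 · 1.4142 · 1 / (1.005 · 1) ≈ 28.143
Gain = 20 log₁₀(28.143) ≈ 28.99 dB
∠T = (45.00° + 0.06°) − (5.71° + 0.23°) = 39.12°

At ω = 1777 rad/s:
zero (1 + j1777·1) = 1 + j1777 → |·| ≈ 1777, ∠ ≈ 89.97°
zero (1 + j1777·0.001) = 1 + j1.777 → |·| ≈ 2.0391, ∠ ≈ 60.63°
pole (1 + j1777·0.1) = 1 + j177.7 → |·| ≈ 177.7, ∠ ≈ 89.68°
pole (1 + j1777·0.004) = 1 + j7.108 → |·| ≈ 7.178, ∠ ≈ 81.99°
|T| = 20 · 1777 · 2.0391 / (177.7 · 7.178) ≈ 56.815
Gain = 20 log₁₀(56.815) ≈ 35.09 dB
∠T = (89.97° + 60.63°) − (89.68° + 81.99°) = -21.07°

ω = 1: 29.0 dB, 39.1°; ω = 1777: 35.1 dB, -21.1°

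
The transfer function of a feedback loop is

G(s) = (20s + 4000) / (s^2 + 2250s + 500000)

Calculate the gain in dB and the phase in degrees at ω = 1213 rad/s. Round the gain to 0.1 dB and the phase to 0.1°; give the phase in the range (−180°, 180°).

Substitute s = j1213:
Numerator: 20(j1213) + 4000 = 4000 + j24260
Denominator: (j1213)^2 + 2250(j1213) + 500000 = -971369 + j2729250
|N| = √(4000² + 24260²) ≈ 24588, ∠N ≈ 80.64°
|D| = √(971369² + 2729250²) ≈ 2.897e+06, ∠D ≈ 109.59°
|G| = 24588 / 2.897e+06 ≈ 0.0084874
Gain = 20 log₁₀(0.0084874) ≈ -41.42 dB
∠G = 80.64° − 109.59° = -28.95°

-41.4 dB, -29.0°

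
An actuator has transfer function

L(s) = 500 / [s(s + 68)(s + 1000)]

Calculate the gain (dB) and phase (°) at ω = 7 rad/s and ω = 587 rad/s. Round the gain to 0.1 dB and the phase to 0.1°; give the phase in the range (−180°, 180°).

At s = jω = j7:
pole (s+68): 68 + j7 → |·| = √(68²+7²) = √4673 ≈ 68.359, ∠ = arctan(7/68) ≈ 5.88°
pole (s+1000): 1000 + j7 → |·| = √(1000²+7²) = √1000049 ≈ 1000, ∠ = arctan(7/1000) ≈ 0.40°
pole at origin: |s| = 7, ∠ = 90.00° (in denominator)
|L| = 500 / 4.7851e+05 ≈ 0.0010449
Gain = 20 log₁₀(0.0010449) ≈ -59.62 dB
∠L = 0.00° − 96.28° = -96.28°

At s = jω = j587:
pole (s+68): 68 + j587 → |·| = √(68²+587²) = √349193 ≈ 590.93, ∠ = arctan(587/68) ≈ 83.39°
pole (s+1000): 1000 + j587 → |·| = √(1000²+587²) = √1344569 ≈ 1159.6, ∠ = arctan(587/1000) ≈ 30.41°
pole at origin: |s| = 587, ∠ = 90.00° (in denominator)
|L| = 500 / 4.0224e+08 ≈ 1.243e-06
Gain = 20 log₁₀(1.243e-06) ≈ -118.11 dB
∠L = 0.00° − 203.80° = -203.80° ≡ 156.20° (principal value)

ω = 7: -59.6 dB, -96.3°; ω = 587: -118.1 dB, 156.2°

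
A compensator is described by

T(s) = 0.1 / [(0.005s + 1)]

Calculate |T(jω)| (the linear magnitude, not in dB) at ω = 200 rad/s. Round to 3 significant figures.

At ω = 200 rad/s:
pole (1 + j200·0.005) = 1 + j1 → |·| ≈ 1.4142, ∠ ≈ 45.00°
|T| = 0.1 · 1 / (1.4142) ≈ 0.070711

0.0707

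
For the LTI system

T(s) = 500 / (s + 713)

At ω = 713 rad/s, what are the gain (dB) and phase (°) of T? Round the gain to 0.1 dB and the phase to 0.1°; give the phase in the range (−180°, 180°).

Substitute s = j713:
Numerator: 500 = 500 + j0
Denominator: (j713) + 713 = 713 + j713
|N| = √(500² + 0²) ≈ 500, ∠N ≈ 0.00°
|D| = √(713² + 713²) ≈ 1008.3, ∠D ≈ 45.00°
|T| = 500 / 1008.3 ≈ 0.49588
Gain = 20 log₁₀(0.49588) ≈ -6.09 dB
∠T = 0.00° − 45.00° = -45.00°

-6.1 dB, -45.0°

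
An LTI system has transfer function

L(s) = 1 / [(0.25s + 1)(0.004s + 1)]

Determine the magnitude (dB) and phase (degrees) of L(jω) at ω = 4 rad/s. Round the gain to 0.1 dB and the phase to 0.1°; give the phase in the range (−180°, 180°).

At ω = 4 rad/s:
pole (1 + j4·0.25) = 1 + j1 → |·| ≈ 1.4142, ∠ ≈ 45.00°
pole (1 + j4·0.004) = 1 + j0.016 → |·| ≈ 1.0001, ∠ ≈ 0.92°
|L| = 1 · 1 / (1.4142 · 1.0001) ≈ 0.70704
Gain = 20 log₁₀(0.70704) ≈ -3.01 dB
∠L = (0°) − (45.00° + 0.92°) = -45.92°

-3.0 dB, -45.9°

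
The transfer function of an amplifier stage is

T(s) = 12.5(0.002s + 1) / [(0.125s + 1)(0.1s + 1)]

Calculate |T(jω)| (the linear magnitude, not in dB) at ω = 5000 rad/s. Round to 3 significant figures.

0.000402

At ω = 5000 rad/s:
zero (1 + j5000·0.002) = 1 + j10 → |·| ≈ 10.05, ∠ ≈ 84.29°
pole (1 + j5000·0.125) = 1 + j625 → |·| ≈ 625, ∠ ≈ 89.91°
pole (1 + j5000·0.1) = 1 + j500 → |·| ≈ 500, ∠ ≈ 89.89°
|T| = 12.5 · 10.05 / (625 · 500) ≈ 0.000402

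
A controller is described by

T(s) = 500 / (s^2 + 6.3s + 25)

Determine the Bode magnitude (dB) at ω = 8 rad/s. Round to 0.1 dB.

17.9 dB

At s = jω = j8:
quadratic: (j8)² + 6.3·j8 + 25 = -39 + j50.4 → |·| ≈ 63.727, ∠ ≈ 127.73°
|T| = 500 / 63.727 ≈ 7.846
Gain = 20 log₁₀(7.846) ≈ 17.89 dB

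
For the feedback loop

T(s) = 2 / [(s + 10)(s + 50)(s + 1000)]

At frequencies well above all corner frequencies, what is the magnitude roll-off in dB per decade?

-60 dB/decade

Each pole contributes −20 dB/decade at high frequency; each zero contributes +20 dB/decade.
Net: 0 zero(s) − 3 pole(s) → -60 dB/decade.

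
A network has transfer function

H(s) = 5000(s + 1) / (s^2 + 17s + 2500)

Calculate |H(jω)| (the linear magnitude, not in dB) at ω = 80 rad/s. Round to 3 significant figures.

96.9

At s = jω = j80:
zero (s+1): 1 + j80 → |·| = √(1²+80²) = √6401 ≈ 80.006, ∠ = arctan(80/1) ≈ 89.28°
quadratic: (j80)² + 17·j80 + 2500 = -3900 + j1360 → |·| ≈ 4130.3, ∠ ≈ 160.78°
|H| = 5000 · 80.006 / 4130.3 ≈ 96.853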